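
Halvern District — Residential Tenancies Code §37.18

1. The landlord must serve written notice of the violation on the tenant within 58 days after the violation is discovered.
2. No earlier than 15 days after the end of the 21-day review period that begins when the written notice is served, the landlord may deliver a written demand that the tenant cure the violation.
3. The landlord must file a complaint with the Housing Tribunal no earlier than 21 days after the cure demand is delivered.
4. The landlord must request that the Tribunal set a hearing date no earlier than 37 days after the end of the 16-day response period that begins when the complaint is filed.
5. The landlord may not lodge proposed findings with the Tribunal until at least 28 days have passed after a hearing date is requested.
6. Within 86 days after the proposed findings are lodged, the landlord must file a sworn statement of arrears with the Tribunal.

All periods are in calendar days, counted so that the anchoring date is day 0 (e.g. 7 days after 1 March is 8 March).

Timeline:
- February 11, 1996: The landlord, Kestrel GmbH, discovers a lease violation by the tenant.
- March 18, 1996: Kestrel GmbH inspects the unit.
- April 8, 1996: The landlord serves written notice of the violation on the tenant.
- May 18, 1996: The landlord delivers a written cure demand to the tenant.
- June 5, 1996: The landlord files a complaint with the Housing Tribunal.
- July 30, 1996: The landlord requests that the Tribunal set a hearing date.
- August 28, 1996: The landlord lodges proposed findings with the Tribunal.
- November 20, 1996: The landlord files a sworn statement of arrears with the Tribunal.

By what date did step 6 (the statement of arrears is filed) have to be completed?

November 22, 1996

Step 6 runs from August 28, 1996, when the proposed findings are lodged. 86 days after August 28, 1996 is November 22, 1996.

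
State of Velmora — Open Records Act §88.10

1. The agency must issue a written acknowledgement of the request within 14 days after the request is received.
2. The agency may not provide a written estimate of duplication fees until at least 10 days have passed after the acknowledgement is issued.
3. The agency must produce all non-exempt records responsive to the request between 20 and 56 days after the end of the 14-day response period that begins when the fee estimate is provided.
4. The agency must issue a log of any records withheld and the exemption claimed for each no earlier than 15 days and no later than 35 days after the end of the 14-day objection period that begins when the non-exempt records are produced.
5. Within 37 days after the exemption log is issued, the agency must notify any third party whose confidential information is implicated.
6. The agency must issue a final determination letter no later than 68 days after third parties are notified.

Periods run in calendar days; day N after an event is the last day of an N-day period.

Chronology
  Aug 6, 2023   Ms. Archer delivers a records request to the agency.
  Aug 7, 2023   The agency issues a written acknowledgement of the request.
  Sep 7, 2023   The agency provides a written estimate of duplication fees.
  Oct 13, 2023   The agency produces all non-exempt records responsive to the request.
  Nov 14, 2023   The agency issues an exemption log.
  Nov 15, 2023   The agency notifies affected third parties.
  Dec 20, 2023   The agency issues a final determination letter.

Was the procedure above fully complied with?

Step 1: 14 days after Aug 6, 2023 (when the request is received) is Aug 20, 2023; completed Aug 7, 2023, before the deadline.
Step 2: the earliest permitted date is 10 days after Aug 7, 2023 (when the acknowledgement is issued), i.e. Aug 17, 2023; done Sep 7, 2023, after the minimum wait.
Step 3: the window is 20–56 days after Sep 21, 2023 (end of the 14-day response period, which began when the fee estimate is provided on Sep 7, 2023), so Oct 11, 2023 through Nov 16, 2023; done Oct 13, 2023, which is between those dates.
Step 4: the window is 15–35 days after Oct 27, 2023 (end of the 14-day objection period, which began when the non-exempt records are produced on Oct 13, 2023), so Nov 11, 2023 through Dec 1, 2023; done Nov 14, 2023 — within the window.
Step 5: 37 days after Nov 14, 2023 (when the exemption log is issued) is Dec 21, 2023; completed Nov 15, 2023, before the deadline.
Step 6: 68 days after Nov 15, 2023 (when third parties are notified) is Jan 22, 2024; Dec 20, 2023 is within that limit.

Yes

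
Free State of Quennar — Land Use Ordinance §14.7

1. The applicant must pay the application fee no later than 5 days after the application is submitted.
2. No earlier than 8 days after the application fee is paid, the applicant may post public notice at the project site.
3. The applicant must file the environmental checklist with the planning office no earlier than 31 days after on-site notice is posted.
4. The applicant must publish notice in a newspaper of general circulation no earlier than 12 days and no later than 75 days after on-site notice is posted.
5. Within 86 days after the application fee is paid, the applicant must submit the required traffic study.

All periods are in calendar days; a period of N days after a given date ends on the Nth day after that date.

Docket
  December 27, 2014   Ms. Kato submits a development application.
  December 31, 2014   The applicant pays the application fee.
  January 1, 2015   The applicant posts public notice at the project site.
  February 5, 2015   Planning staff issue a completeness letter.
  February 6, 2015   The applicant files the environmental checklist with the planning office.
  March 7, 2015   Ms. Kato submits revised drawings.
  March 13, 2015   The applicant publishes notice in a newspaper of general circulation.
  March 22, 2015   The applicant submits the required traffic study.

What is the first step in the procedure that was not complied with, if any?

Step 1 — counting 5 days from December 27, 2014 (when the application is submitted) gives a deadline of January 1, 2015; done December 31, 2014 — timely.
Step 2 — must wait 8 days from December 31, 2014 (when the application fee is paid), so not before January 8, 2015; done January 1, 2015 — 7 days too early.

Step 2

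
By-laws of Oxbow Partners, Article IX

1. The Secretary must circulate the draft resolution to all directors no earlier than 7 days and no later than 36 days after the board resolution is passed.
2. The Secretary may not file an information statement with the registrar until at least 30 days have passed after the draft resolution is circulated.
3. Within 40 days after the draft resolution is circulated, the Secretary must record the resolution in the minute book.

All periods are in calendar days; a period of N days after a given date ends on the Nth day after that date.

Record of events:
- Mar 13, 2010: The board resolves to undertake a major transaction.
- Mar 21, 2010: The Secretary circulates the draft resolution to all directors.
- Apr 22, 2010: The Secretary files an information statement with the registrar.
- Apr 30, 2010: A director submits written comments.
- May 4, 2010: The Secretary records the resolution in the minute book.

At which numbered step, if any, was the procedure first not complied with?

Step 3

(1) the permitted window runs from Mar 13, 2010 + 7 = Mar 20, 2010 to Mar 13, 2010 + 36 = Apr 18, 2010; done Mar 21, 2010, which is between those dates.
(2) permitted from Mar 21, 2010 + 30 days = Apr 20, 2010 onward; done Apr 22, 2010, after the minimum wait.
(3) due by Mar 21, 2010 + 40 days = Apr 30, 2010; not done until May 4, 2010, 4 days after the deadline.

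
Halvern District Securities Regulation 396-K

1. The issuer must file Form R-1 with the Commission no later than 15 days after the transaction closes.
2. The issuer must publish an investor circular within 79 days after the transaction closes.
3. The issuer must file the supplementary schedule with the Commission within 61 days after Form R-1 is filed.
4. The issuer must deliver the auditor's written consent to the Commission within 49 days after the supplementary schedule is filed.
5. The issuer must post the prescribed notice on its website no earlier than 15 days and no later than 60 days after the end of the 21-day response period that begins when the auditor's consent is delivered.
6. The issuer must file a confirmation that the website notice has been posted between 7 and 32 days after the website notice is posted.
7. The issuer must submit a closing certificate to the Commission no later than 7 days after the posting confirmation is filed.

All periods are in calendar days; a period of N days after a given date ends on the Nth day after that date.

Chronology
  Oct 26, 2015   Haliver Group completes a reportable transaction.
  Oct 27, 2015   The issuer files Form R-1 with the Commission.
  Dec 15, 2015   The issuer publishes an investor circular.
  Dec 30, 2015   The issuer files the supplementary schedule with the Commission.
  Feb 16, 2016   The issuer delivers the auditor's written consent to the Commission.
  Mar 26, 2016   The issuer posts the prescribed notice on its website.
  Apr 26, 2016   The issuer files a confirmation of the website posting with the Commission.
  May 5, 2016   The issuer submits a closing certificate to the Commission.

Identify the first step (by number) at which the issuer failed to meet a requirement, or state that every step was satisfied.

Step 3

Step 1 — counting 15 days from Oct 26, 2015 (when the transaction closes) gives a deadline of Nov 10, 2015; done Oct 27, 2015 — timely.
Step 2 — counting 79 days from Oct 26, 2015 (when the transaction closes) gives a deadline of Jan 13, 2016; done Dec 15, 2015 — timely.
Step 3 — counting 61 days from Oct 27, 2015 (when Form R-1 is filed) gives a deadline of Dec 27, 2015; Dec 30, 2015 misses that deadline by 3 days.
The analysis stops there.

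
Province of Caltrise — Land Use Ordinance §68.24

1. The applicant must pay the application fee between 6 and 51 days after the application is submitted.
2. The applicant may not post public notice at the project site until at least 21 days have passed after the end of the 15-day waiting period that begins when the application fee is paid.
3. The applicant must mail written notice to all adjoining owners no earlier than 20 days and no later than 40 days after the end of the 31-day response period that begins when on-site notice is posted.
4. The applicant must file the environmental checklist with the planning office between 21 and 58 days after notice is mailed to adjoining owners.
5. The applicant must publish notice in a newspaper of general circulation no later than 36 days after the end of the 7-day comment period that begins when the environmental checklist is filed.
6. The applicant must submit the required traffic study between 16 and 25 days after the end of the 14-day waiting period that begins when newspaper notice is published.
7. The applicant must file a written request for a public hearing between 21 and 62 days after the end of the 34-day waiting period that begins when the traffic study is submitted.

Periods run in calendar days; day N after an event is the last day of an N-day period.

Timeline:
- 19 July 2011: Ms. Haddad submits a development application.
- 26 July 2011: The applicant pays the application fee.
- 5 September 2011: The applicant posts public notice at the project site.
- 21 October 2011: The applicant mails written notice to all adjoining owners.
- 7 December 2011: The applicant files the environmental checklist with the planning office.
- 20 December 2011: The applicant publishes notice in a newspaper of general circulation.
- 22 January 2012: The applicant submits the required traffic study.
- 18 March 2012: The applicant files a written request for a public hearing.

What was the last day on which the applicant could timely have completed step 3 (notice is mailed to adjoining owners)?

15 November 2011

On-site notice is posted on 5 September 2011; the 31-day response period therefore ends 6 October 2011, and step 3 runs from that date. The window is 20–40 days after 6 October 2011; it closes on 15 November 2011.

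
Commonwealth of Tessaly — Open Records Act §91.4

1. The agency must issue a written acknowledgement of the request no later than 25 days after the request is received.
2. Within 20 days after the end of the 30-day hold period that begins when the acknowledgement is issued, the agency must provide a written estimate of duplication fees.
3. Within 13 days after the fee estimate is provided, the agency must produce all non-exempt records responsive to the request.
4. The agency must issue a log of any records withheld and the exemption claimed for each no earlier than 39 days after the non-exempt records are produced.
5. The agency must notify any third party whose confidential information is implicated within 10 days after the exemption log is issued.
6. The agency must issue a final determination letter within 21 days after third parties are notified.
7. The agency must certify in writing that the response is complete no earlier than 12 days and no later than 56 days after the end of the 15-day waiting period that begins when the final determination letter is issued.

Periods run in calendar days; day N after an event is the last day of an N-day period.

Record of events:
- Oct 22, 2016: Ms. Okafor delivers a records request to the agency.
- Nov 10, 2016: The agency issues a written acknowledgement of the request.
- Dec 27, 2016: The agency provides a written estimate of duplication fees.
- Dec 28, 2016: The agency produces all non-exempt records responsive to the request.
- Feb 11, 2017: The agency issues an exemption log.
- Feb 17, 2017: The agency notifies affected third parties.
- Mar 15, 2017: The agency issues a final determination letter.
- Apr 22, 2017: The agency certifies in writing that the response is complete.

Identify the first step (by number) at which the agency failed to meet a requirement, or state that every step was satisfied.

Step 1: 25 days after Oct 22, 2016 (when the request is received) is Nov 16, 2016; completed Nov 10, 2016, before the deadline.
Step 2: 20 days after Dec 10, 2016 (end of the 30-day hold period, which began when the acknowledgement is issued on Nov 10, 2016) is Dec 30, 2016; Dec 27, 2016 is within that limit.
Step 3: 13 days after Dec 27, 2016 (when the fee estimate is provided) is Jan 9, 2017; done Dec 28, 2016 — timely.
Step 4: the earliest permitted date is 39 days after Dec 28, 2016 (when the non-exempt records are produced), i.e. Feb 5, 2017; done Feb 11, 2017, after the minimum wait.
Step 5: 10 days after Feb 11, 2017 (when the exemption log is issued) is Feb 21, 2017; Feb 17, 2017 is within that limit.
Step 6: 21 days after Feb 17, 2017 (when third parties are notified) is Mar 10, 2017; not done until Mar 15, 2017, 5 days after the deadline.

Step 6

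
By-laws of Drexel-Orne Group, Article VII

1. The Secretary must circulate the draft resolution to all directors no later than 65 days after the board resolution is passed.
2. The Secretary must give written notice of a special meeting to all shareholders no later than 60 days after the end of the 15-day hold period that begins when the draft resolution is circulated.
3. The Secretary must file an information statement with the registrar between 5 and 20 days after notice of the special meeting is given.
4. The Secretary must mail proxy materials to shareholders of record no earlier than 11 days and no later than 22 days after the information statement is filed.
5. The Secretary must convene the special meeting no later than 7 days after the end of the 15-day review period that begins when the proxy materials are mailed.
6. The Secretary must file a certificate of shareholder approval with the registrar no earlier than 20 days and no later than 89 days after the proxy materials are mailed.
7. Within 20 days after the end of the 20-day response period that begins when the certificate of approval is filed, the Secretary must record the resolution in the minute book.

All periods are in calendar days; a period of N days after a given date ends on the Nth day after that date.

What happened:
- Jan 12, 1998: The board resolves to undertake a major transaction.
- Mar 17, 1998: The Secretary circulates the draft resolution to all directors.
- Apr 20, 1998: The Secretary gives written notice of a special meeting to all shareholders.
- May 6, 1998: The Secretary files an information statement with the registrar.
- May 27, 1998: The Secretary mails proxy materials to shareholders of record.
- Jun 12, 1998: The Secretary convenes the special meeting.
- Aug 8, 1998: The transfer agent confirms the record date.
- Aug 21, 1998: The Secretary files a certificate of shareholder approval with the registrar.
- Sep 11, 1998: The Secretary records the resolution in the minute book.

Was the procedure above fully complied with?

Step 1: 65 days after Jan 12, 1998 (when the board resolution is passed) is Mar 18, 1998; completed Mar 17, 1998, before the deadline.
Step 2: 60 days after Apr 1, 1998 (end of the 15-day hold period, which began when the draft resolution is circulated on Mar 17, 1998) is May 31, 1998; completed Apr 20, 1998, before the deadline.
Step 3: the window is 5–20 days after Apr 20, 1998 (when notice of the special meeting is given), so Apr 25, 1998 through May 10, 1998; done May 6, 1998 — within the window.
Step 4: the window is 11–22 days after May 6, 1998 (when the information statement is filed), so May 17, 1998 through May 28, 1998; May 27, 1998 falls inside that range.
Step 5: 7 days after Jun 11, 1998 (end of the 15-day review period, which began when the proxy materials are mailed on May 27, 1998) is Jun 18, 1998; done Jun 12, 1998 — timely.
Step 6: the window is 20–89 days after May 27, 1998 (when the proxy materials are mailed), so Jun 16, 1998 through Aug 24, 1998; done Aug 21, 1998 — within the window.
Step 7: 20 days after Sep 10, 1998 (end of the 20-day response period, which began when the certificate of approval is filed on Aug 21, 1998) is Sep 30, 1998; Sep 11, 1998 is within that limit.

Yes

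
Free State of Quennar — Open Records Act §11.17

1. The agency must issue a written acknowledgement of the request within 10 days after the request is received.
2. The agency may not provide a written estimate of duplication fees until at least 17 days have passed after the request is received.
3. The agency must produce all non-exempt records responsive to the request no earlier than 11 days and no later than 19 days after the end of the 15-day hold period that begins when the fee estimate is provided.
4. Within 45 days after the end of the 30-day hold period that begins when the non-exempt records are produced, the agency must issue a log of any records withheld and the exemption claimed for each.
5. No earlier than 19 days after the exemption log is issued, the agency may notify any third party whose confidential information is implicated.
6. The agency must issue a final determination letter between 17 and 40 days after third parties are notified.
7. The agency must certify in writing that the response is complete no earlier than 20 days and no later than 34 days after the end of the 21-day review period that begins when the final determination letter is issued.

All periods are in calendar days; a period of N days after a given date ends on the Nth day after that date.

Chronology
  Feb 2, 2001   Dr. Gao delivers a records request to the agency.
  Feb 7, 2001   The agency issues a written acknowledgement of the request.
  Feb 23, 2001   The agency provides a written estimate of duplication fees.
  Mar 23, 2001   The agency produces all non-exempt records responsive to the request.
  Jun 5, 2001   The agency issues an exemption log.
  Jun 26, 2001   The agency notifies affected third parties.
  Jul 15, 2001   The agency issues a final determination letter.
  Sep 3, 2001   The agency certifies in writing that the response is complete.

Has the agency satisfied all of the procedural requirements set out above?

Yes

(1) due by Feb 2, 2001 + 10 days = Feb 12, 2001; completed Feb 7, 2001, before the deadline.
(2) permitted from Feb 2, 2001 + 17 days = Feb 19, 2001 onward; Feb 23, 2001 is on or after that date.
(3) the permitted window runs from Mar 10, 2001 + 11 = Mar 21, 2001 to Mar 10, 2001 + 19 = Mar 29, 2001; done Mar 23, 2001 — within the window.
(4) due by Apr 22, 2001 + 45 days = Jun 6, 2001; done Jun 5, 2001 — timely.
(5) permitted from Jun 5, 2001 + 19 days = Jun 24, 2001 onward; done Jun 26, 2001 — permitted.
(6) the permitted window runs from Jun 26, 2001 + 17 = Jul 13, 2001 to Jun 26, 2001 + 40 = Aug 5, 2001; done Jul 15, 2001, which is between those dates.
(7) the permitted window runs from Aug 5, 2001 + 20 = Aug 25, 2001 to Aug 5, 2001 + 34 = Sep 8, 2001; done Sep 3, 2001, which is between those dates.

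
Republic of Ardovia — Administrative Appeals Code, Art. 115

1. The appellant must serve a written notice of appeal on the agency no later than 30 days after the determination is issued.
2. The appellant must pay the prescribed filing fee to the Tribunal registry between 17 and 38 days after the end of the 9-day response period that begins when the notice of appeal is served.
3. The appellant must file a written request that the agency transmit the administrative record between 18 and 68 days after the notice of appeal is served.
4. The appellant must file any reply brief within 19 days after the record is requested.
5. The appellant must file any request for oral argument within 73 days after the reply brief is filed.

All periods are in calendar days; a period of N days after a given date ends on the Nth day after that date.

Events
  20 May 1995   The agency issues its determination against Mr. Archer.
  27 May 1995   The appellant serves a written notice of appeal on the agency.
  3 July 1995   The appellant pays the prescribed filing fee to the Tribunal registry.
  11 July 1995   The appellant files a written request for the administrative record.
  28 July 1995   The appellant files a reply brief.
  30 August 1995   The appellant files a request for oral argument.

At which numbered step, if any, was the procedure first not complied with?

Step 1: 30 days after 20 May 1995 (when the determination is issued) is 19 June 1995; done 27 May 1995 — timely.
Step 2: the window is 17–38 days after 5 June 1995 (end of the 9-day response period, which began when the notice of appeal is served on 27 May 1995), so 22 June 1995 through 13 July 1995; 3 July 1995 falls inside that range.
Step 3: the window is 18–68 days after 27 May 1995 (when the notice of appeal is served), so 14 June 1995 through 3 August 1995; 11 July 1995 falls inside that range.
Step 4: 19 days after 11 July 1995 (when the record is requested) is 30 July 1995; completed 28 July 1995, before the deadline.
Step 5: 73 days after 28 July 1995 (when the reply brief is filed) is 9 October 1995; done 30 August 1995 — timely.

None — every step was satisfied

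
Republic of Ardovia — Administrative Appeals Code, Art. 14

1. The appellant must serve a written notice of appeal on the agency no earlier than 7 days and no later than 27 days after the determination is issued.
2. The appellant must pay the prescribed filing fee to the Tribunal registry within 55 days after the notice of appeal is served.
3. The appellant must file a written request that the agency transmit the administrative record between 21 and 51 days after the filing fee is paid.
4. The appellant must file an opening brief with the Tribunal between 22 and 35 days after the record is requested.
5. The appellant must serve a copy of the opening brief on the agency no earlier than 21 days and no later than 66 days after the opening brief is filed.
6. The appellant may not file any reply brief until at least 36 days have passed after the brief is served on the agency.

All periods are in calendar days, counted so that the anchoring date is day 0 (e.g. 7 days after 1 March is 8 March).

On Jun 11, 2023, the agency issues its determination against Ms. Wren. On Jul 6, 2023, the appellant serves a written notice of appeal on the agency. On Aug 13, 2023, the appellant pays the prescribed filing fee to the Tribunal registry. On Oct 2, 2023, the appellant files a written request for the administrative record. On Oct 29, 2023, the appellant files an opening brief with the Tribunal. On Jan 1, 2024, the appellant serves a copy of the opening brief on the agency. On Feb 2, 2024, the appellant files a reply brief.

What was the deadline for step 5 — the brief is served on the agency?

Jan 3, 2024

Step 5 runs from Oct 29, 2023, when the opening brief is filed. The window is 21–66 days after Oct 29, 2023; it closes on Jan 3, 2024.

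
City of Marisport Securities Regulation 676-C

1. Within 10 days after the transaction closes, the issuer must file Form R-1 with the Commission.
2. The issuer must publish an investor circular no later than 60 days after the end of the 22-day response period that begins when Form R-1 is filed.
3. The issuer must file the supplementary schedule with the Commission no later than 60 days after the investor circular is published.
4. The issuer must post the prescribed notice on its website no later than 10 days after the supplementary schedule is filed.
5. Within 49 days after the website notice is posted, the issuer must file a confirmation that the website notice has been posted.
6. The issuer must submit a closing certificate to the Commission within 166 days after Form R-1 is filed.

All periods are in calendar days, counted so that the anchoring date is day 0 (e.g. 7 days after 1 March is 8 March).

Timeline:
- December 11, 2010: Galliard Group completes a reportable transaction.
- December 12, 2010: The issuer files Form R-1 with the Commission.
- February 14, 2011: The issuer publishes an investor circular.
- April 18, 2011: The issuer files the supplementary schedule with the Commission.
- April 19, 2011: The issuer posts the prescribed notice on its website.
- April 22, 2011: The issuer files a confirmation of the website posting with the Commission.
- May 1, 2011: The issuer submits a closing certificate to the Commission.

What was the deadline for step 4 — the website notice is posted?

Step 4 runs from April 18, 2011, when the supplementary schedule is filed. 10 days after April 18, 2011 is April 28, 2011.

April 28, 2011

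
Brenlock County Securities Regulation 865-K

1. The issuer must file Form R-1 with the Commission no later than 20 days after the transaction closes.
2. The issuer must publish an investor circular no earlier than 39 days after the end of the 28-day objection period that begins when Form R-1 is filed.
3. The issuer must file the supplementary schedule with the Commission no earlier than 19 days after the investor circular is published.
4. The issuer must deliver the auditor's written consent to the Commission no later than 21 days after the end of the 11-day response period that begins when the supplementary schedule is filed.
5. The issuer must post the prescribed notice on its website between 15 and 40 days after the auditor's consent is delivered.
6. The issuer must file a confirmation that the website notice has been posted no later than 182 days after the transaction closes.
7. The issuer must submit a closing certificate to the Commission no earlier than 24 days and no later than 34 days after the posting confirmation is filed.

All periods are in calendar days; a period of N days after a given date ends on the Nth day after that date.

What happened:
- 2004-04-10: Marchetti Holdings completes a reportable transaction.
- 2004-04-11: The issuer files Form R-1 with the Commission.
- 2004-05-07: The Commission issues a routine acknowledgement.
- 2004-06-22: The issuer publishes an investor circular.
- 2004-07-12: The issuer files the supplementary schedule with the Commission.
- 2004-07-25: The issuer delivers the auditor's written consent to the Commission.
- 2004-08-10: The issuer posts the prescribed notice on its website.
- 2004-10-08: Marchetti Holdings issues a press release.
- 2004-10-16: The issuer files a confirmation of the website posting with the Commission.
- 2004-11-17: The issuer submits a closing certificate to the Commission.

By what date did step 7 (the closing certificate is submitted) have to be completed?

Step 7 runs from 2004-10-16, when the posting confirmation is filed. The window is 24–34 days after 2004-10-16; it closes on 2004-11-19.

2004-11-19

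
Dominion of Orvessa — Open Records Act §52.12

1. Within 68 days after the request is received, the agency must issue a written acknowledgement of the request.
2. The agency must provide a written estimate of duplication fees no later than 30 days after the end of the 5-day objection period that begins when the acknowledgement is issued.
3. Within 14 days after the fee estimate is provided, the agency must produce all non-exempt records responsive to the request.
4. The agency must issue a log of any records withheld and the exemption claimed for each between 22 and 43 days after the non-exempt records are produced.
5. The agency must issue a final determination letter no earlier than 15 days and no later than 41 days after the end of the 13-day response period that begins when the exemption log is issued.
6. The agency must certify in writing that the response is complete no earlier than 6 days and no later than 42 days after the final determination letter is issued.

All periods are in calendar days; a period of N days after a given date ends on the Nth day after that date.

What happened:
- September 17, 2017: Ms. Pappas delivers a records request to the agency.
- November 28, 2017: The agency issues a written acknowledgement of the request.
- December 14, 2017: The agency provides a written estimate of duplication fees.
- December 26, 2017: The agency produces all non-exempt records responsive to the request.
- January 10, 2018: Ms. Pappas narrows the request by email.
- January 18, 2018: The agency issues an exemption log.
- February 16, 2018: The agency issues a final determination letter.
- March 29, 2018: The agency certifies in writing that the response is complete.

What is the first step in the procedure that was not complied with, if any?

Step 1

(1) due by September 17, 2017 + 68 days = November 24, 2017; done November 28, 2017 — 4 days late.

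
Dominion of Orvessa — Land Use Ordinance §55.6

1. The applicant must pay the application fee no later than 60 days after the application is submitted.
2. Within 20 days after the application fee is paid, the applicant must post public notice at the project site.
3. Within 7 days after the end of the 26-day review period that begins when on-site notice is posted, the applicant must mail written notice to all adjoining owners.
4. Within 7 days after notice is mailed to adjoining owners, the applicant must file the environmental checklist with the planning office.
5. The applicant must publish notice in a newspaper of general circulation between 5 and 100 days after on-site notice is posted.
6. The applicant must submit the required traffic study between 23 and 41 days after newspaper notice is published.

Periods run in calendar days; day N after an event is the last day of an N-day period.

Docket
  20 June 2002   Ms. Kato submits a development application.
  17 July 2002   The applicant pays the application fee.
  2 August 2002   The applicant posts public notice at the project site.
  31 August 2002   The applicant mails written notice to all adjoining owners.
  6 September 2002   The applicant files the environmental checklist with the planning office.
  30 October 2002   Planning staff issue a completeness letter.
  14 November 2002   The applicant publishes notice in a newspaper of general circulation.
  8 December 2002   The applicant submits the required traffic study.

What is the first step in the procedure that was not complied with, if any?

(1) due by 20 June 2002 + 60 days = 19 August 2002; 17 July 2002 is within that limit.
(2) due by 17 July 2002 + 20 days = 6 August 2002; completed 2 August 2002, before the deadline.
(3) due by 28 August 2002 + 7 days = 4 September 2002; completed 31 August 2002, before the deadline.
(4) due by 31 August 2002 + 7 days = 7 September 2002; 6 September 2002 is within that limit.
(5) the permitted window runs from 2 August 2002 + 5 = 7 August 2002 to 2 August 2002 + 100 = 10 November 2002; 14 November 2002 is 4 days past the end of the window.
The procedure was therefore not followed at step 5.

Step 5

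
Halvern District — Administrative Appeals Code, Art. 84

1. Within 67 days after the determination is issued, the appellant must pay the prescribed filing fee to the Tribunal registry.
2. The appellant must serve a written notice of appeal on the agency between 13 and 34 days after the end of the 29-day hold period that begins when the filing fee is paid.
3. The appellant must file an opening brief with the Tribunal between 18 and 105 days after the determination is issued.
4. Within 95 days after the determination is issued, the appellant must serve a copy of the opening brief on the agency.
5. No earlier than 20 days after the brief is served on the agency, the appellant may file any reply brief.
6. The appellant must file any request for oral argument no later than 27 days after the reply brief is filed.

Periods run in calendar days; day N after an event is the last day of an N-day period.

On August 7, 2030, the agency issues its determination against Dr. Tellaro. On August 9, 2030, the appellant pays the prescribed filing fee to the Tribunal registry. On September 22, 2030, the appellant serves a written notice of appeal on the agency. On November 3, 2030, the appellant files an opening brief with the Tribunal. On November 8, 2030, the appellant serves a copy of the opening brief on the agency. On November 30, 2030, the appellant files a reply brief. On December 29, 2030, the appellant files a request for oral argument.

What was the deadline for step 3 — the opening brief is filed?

Step 3 runs from August 7, 2030, when the determination is issued. The window is 18–105 days after August 7, 2030; it closes on November 20, 2030.

November 20, 2030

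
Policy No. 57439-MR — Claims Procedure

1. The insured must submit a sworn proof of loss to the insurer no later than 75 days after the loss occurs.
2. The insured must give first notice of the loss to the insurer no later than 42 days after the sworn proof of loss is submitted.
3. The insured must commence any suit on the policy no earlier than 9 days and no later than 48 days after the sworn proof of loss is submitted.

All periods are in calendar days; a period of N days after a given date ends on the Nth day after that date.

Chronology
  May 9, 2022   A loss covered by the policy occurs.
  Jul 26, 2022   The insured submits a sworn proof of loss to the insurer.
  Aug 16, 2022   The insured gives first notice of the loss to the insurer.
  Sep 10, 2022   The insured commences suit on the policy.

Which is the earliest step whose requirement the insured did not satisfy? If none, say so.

(1) due by May 9, 2022 + 75 days = Jul 23, 2022; Jul 26, 2022 misses that deadline by 3 days.
That is the first point of non-compliance.

Step 1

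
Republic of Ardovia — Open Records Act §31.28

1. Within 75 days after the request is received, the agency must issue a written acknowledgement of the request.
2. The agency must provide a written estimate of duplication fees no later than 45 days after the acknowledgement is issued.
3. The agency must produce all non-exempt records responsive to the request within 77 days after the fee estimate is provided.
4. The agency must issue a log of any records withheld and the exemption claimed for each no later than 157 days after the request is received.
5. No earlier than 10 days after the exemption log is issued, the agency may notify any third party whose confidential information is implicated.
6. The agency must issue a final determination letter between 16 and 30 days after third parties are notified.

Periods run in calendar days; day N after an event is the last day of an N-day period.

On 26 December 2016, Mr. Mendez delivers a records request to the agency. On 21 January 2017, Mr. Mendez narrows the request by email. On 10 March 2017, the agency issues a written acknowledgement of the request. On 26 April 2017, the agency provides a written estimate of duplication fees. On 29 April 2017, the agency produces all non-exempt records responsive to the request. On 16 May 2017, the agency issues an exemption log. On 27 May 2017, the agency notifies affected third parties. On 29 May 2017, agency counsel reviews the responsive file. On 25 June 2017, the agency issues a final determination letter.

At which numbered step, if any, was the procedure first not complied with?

Step 2

Step 1 — counting 75 days from 26 December 2016 (when the request is received) gives a deadline of 11 March 2017; done 10 March 2017 — timely.
Step 2 — counting 45 days from 10 March 2017 (when the acknowledgement is issued) gives a deadline of 24 April 2017; not done until 26 April 2017, 2 days after the deadline.
That is the first point of non-compliance.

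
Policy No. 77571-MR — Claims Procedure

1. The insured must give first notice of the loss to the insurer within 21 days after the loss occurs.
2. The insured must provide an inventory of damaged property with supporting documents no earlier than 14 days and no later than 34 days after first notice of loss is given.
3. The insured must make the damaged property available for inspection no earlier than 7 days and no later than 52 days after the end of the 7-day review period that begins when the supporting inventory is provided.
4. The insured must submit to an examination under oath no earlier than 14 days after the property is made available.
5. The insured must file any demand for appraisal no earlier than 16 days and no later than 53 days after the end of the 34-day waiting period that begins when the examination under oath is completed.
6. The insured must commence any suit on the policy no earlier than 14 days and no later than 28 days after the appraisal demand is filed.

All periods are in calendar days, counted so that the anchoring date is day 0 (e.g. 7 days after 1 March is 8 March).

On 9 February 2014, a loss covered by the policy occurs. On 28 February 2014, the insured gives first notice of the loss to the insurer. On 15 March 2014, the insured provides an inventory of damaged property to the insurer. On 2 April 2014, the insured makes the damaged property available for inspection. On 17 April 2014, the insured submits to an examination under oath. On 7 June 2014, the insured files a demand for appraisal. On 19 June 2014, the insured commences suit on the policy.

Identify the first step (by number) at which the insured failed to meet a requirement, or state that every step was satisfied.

(1) due by 9 February 2014 + 21 days = 2 March 2014; completed 28 February 2014, before the deadline.
(2) the permitted window runs from 28 February 2014 + 14 = 14 March 2014 to 28 February 2014 + 34 = 3 April 2014; done 15 March 2014 — within the window.
(3) the permitted window runs from 22 March 2014 + 7 = 29 March 2014 to 22 March 2014 + 52 = 13 May 2014; done 2 April 2014, which is between those dates.
(4) permitted from 2 April 2014 + 14 days = 16 April 2014 onward; 17 April 2014 is on or after that date.
(5) the permitted window runs from 21 May 2014 + 16 = 6 June 2014 to 21 May 2014 + 53 = 13 July 2014; done 7 June 2014 — within the window.
(6) the permitted window runs from 7 June 2014 + 14 = 21 June 2014 to 7 June 2014 + 28 = 5 July 2014; 19 June 2014 is 2 days too early.

Step 6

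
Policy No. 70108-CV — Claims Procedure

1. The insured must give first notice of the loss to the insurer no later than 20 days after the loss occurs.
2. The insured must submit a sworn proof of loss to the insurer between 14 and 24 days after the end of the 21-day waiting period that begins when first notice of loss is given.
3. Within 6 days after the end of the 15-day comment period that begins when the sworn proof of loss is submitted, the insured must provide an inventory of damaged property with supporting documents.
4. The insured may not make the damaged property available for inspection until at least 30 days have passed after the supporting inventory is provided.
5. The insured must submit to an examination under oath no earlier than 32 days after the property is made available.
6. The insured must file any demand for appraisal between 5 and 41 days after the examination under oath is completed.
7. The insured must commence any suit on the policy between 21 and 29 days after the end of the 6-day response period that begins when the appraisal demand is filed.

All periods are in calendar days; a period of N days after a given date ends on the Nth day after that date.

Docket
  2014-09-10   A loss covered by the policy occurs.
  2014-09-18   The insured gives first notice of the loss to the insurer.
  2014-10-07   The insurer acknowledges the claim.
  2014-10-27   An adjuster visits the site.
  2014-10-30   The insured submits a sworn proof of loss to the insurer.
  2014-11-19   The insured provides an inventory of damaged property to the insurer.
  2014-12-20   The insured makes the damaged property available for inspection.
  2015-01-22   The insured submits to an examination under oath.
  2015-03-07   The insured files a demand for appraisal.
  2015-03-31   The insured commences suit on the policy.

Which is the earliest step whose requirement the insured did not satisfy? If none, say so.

Step 1 — counting 20 days from 2014-09-10 (when the loss occurs) gives a deadline of 2014-09-30; 2014-09-18 is within that limit.
Step 2 — 14 and 24 days from 2014-10-09 (end of the 21-day waiting period, which began when first notice of loss is given on 2014-09-18) are 2014-10-23 and 2014-11-02 respectively; done 2014-10-30, which is between those dates.
Step 3 — counting 6 days from 2014-11-14 (end of the 15-day comment period, which began when the sworn proof of loss is submitted on 2014-10-30) gives a deadline of 2014-11-20; completed 2014-11-19, before the deadline.
Step 4 — must wait 30 days from 2014-11-19 (when the supporting inventory is provided), so not before 2014-12-19; done 2014-12-20 — permitted.
Step 5 — must wait 32 days from 2014-12-20 (when the property is made available), so not before 2015-01-21; 2015-01-22 is on or after that date.
Step 6 — 5 and 41 days from 2015-01-22 (when the examination under oath is completed) are 2015-01-27 and 2015-03-04 respectively; done 2015-03-07 — 3 days after the window closed.
The procedure was therefore not followed at step 6.

Step 6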